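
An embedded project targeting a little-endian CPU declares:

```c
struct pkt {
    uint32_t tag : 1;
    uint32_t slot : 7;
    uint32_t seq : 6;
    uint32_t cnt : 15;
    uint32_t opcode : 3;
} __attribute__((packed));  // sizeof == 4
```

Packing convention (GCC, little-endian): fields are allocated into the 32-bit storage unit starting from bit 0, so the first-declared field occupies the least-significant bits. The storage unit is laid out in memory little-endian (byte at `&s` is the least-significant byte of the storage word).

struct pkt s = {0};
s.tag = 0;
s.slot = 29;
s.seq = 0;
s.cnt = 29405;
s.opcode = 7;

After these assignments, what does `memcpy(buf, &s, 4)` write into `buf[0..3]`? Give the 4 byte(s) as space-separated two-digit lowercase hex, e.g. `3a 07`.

3a 40 b7 fc

tag:1 = 0 → 0x0 << 0 → word 0x00000000
slot:7 = 29 → 0x1d << 1 → word 0x0000003a
seq:6 = 0 → 0x0 << 8 → word 0x0000003a
cnt:15 = 29405 → 0x72dd << 14 → word 0x1cb7403a
opcode:3 = 7 → 0x7 << 29 → word 0xfcb7403a
word = 0xfcb7403a → little-endian bytes:
  [0]=0x3a  [1]=0x40  [2]=0xb7  [3]=0xfc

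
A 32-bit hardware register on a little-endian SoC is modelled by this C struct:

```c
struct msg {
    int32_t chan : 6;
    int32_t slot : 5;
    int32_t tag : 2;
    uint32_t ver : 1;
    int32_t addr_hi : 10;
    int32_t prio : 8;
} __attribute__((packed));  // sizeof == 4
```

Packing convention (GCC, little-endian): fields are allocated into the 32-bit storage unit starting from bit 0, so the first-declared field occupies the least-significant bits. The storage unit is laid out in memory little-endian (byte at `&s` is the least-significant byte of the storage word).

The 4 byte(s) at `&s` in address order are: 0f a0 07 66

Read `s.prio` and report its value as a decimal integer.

[0]=0x0f [1]=0xa0 [2]=0x07 [3]=0x66 (little-endian) → word 0x6607a00f
chan [0+:6] = (word>>0) & 0x3f = 15
slot [6+:5] = (word>>6) & 0x1f = 0
tag [11+:2] = (word>>11) & 0x3 = 0
ver [13+:1] = (word>>13) & 0x1 = 1
addr_hi [14+:10] = (word>>14) & 0x3ff = 30
prio [24+:8] = (word>>24) & 0xff = 102  ←
prio signed 8b, MSB=0: value = 102

102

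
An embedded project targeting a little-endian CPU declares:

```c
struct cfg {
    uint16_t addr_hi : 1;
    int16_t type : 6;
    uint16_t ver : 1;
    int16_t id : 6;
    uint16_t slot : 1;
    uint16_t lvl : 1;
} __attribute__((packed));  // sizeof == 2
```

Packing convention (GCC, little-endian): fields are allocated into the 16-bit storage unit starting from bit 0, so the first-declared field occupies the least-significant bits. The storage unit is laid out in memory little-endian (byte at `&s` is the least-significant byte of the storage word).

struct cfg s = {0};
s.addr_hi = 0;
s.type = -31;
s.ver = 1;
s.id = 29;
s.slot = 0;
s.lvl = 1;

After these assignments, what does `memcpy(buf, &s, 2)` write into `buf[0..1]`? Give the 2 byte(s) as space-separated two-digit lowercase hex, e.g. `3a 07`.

c2 9d

addr_hi:1 = 0 → 0x0 << 0 → word 0x0000
type:6 = -31 → 0x21 << 1 → word 0x0042
ver:1 = 1 → 0x1 << 7 → word 0x00c2
id:6 = 29 → 0x1d << 8 → word 0x1dc2
slot:1 = 0 → 0x0 << 14 → word 0x1dc2
lvl:1 = 1 → 0x1 << 15 → word 0x9dc2
word = 0x9dc2 → little-endian bytes:
  [0]=0xc2  [1]=0x9d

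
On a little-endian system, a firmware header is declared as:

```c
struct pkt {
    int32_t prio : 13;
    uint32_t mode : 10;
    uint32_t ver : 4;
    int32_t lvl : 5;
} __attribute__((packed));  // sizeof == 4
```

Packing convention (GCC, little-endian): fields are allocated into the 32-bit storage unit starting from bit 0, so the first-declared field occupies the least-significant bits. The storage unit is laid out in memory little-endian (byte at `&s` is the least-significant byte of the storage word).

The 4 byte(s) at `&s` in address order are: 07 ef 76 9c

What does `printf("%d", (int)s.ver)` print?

8

[0]=0x07 [1]=0xef [2]=0x76 [3]=0x9c (little-endian) → word 0x9c76ef07
prio [0+:13] = (word>>0) & 0x1fff = 3847
mode [13+:10] = (word>>13) & 0x3ff = 951
ver [23+:4] = (word>>23) & 0xf = 8  ←
lvl [27+:5] = (word>>27) & 0x1f = 19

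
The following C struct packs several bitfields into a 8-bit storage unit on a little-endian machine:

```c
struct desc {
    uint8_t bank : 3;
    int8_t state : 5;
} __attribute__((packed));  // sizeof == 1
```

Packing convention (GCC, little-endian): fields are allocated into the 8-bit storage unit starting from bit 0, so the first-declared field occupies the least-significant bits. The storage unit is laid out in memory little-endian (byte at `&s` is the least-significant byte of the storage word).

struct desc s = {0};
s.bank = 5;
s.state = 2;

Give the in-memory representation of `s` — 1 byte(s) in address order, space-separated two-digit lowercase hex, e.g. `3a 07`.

15

[0+:3] bank=5 & 0x7 = 0x5; word=0x05
[3+:5] state=2 & 0x1f = 0x2; word=0x15
word = 0x15 → little-endian bytes:
  [0]=0x15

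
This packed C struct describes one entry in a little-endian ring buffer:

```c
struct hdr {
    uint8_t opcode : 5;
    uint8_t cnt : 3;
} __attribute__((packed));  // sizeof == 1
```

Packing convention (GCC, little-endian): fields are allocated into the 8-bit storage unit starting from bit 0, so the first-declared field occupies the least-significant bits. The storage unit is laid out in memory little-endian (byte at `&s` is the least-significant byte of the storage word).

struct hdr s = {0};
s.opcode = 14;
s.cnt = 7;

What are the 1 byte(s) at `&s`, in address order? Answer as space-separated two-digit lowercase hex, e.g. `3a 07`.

ee

opcode (5b) val=14 bits=0xe at bit 0: 0x0e
cnt (3b) val=7 bits=0x7 at bit 5: 0xee
word = 0xee → little-endian bytes:
  [0]=0xee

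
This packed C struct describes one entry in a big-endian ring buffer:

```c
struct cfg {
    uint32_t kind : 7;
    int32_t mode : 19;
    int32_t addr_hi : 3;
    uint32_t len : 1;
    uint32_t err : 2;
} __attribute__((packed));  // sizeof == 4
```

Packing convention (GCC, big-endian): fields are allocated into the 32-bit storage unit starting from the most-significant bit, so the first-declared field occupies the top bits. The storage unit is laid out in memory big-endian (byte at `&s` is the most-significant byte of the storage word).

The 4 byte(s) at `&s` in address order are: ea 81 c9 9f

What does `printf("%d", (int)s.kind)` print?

[0]=0xea [1]=0x81 [2]=0xc9 [3]=0x9f (big-endian) → word 0xea81c99f
kind:7 @ bit 25 → (0xea81c99f>>25)&0x7f = 0x75  ←
mode:19 @ bit 6 → (0xea81c99f>>6)&0x7ffff = 0x20726
addr_hi:3 @ bit 3 → (0xea81c99f>>3)&0x7 = 0x3
len:1 @ bit 2 → (0xea81c99f>>2)&0x1 = 0x1
err:2 @ bit 0 → (0xea81c99f>>0)&0x3 = 0x3

117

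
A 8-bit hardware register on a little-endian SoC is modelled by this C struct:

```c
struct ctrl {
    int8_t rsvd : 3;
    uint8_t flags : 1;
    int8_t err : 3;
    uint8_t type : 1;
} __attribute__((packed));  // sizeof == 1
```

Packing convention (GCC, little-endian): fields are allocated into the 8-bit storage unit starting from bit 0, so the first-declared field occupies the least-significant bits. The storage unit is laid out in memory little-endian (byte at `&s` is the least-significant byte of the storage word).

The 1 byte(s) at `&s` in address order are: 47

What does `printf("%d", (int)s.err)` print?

-4

[0]=0x47 (little-endian) → word 0x47
rsvd:3 @ bit 0 → (0x47>>0)&0x7 = 0x7
flags:1 @ bit 3 → (0x47>>3)&0x1 = 0x0
err:3 @ bit 4 → (0x47>>4)&0x7 = 0x4  ←
type:1 @ bit 7 → (0x47>>7)&0x1 = 0x0
err signed 3b, MSB=1: 4 - 8 = -4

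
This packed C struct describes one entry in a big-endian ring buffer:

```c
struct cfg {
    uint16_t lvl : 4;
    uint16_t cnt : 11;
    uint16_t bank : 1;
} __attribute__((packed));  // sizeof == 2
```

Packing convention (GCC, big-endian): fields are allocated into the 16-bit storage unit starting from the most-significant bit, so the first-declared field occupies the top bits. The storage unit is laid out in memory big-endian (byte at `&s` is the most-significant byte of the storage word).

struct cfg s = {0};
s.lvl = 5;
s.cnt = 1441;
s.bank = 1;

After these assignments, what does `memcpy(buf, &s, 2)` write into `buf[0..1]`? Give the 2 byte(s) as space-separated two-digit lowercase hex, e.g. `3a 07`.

5b 43

lvl:4 = 5 → 0x5 << 12 → word 0x5000
cnt:11 = 1441 → 0x5a1 << 1 → word 0x5b42
bank:1 = 1 → 0x1 << 0 → word 0x5b43
word = 0x5b43 → big-endian bytes:
  [0]=0x5b  [1]=0x43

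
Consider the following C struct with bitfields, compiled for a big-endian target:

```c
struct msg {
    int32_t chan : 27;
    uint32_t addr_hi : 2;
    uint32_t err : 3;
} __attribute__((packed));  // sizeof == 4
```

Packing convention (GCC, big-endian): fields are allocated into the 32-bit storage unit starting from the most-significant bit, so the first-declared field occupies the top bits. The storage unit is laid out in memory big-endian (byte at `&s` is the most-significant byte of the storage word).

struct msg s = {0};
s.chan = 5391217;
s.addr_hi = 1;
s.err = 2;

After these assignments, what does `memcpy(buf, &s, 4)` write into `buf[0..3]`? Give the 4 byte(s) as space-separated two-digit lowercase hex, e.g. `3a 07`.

0a 48 6e 2a

chan:27 = 5391217 → 0x524371 << 5 → word 0x0a486e20
addr_hi:2 = 1 → 0x1 << 3 → word 0x0a486e28
err:3 = 2 → 0x2 << 0 → word 0x0a486e2a
word = 0x0a486e2a → big-endian bytes:
  [0]=0x0a  [1]=0x48  [2]=0x6e  [3]=0x2a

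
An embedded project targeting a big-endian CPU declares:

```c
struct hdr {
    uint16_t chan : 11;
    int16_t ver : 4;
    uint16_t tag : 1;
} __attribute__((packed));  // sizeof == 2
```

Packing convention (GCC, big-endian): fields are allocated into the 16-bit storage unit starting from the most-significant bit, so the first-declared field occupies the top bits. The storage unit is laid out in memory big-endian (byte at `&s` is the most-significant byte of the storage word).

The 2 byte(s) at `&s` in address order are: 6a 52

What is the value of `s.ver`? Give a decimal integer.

-7

[0]=0x6a [1]=0x52 (big-endian) → word 0x6a52
chan [5+:11] = (word>>5) & 0x7ff = 850
ver [1+:4] = (word>>1) & 0xf = 9  ←
tag [0+:1] = (word>>0) & 0x1 = 0
ver signed 4b, MSB=1: 9 - 16 = -7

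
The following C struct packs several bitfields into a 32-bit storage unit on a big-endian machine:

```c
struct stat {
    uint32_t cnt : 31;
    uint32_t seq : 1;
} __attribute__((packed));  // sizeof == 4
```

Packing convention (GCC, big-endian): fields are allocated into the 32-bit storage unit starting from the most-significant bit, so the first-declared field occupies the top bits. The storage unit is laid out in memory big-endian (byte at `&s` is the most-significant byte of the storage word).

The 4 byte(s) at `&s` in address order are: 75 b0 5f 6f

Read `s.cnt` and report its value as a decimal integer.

987246519

[0]=0x75 [1]=0xb0 [2]=0x5f [3]=0x6f (big-endian) → word 0x75b05f6f
cnt [1+:31] = (word>>1) & 0x7fffffff = 987246519  ←
seq [0+:1] = (word>>0) & 0x1 = 1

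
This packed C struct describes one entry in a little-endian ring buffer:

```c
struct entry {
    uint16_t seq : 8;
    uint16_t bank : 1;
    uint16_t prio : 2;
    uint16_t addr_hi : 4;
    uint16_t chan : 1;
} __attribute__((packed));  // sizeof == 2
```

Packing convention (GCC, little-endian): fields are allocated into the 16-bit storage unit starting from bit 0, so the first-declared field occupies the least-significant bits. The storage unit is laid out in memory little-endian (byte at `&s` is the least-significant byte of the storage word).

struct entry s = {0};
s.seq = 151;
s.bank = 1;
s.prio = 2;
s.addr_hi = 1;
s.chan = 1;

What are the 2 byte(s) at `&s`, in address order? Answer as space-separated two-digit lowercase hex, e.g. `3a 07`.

seq:8 = 151 → 0x97 << 0 → word 0x0097
bank:1 = 1 → 0x1 << 8 → word 0x0197
prio:2 = 2 → 0x2 << 9 → word 0x0597
addr_hi:4 = 1 → 0x1 << 11 → word 0x0d97
chan:1 = 1 → 0x1 << 15 → word 0x8d97
word = 0x8d97 → little-endian bytes:
  [0]=0x97  [1]=0x8d

97 8d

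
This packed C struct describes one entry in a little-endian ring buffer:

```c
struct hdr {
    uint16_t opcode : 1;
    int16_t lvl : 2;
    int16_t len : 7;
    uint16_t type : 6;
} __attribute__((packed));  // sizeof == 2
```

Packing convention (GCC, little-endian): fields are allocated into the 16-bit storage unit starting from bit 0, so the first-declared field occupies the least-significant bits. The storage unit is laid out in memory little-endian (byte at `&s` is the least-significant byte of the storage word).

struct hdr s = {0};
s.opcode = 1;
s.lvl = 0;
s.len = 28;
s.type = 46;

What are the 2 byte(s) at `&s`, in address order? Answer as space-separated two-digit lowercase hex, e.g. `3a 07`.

[0+:1] opcode=1 & 0x1 = 0x1; word=0x0001
[1+:2] lvl=0 & 0x3 = 0x0; word=0x0001
[3+:7] len=28 & 0x7f = 0x1c; word=0x00e1
[10+:6] type=46 & 0x3f = 0x2e; word=0xb8e1
word = 0xb8e1 → little-endian bytes:
  [0]=0xe1  [1]=0xb8

e1 b8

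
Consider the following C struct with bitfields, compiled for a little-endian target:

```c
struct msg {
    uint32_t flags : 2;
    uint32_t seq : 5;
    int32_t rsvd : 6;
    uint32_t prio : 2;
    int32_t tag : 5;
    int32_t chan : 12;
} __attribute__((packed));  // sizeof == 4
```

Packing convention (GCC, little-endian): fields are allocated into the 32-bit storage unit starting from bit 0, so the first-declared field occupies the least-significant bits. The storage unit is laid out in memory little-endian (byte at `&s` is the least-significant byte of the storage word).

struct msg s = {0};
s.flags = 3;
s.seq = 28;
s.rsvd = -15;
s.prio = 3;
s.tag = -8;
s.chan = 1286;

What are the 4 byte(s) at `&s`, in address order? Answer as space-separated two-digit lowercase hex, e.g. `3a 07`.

flags:2 = 3 → 0x3 << 0 → word 0x00000003
seq:5 = 28 → 0x1c << 2 → word 0x00000073
rsvd:6 = -15 → 0x31 << 7 → word 0x000018f3
prio:2 = 3 → 0x3 << 13 → word 0x000078f3
tag:5 = -8 → 0x18 << 15 → word 0x000c78f3
chan:12 = 1286 → 0x506 << 20 → word 0x506c78f3
word = 0x506c78f3 → little-endian bytes:
  [0]=0xf3  [1]=0x78  [2]=0x6c  [3]=0x50

f3 78 6c 50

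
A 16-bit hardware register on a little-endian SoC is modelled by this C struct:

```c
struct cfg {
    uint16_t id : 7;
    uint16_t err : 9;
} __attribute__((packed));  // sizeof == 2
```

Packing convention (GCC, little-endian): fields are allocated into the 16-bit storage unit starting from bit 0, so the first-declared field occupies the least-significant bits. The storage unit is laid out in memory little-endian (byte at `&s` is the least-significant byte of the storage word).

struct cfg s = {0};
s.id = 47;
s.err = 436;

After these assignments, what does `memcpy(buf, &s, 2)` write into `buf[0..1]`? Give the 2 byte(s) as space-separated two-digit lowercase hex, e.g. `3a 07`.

id:7 = 47 → 0x2f << 0 → word 0x002f
err:9 = 436 → 0x1b4 << 7 → word 0xda2f
word = 0xda2f → little-endian bytes:
  [0]=0x2f  [1]=0xda

2f da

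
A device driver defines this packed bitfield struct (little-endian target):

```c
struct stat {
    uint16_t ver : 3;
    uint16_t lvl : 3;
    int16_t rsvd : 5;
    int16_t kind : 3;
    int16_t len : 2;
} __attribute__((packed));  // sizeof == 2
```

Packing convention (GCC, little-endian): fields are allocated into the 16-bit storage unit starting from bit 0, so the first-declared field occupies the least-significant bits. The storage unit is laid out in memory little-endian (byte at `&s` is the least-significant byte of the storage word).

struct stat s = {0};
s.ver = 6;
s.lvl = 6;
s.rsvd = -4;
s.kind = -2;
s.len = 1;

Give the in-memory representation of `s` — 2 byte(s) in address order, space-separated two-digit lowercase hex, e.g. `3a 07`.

36 77

ver:3 = 6 → 0x6 << 0 → word 0x0006
lvl:3 = 6 → 0x6 << 3 → word 0x0036
rsvd:5 = -4 → 0x1c << 6 → word 0x0736
kind:3 = -2 → 0x6 << 11 → word 0x3736
len:2 = 1 → 0x1 << 14 → word 0x7736
word = 0x7736 → little-endian bytes:
  [0]=0x36  [1]=0x77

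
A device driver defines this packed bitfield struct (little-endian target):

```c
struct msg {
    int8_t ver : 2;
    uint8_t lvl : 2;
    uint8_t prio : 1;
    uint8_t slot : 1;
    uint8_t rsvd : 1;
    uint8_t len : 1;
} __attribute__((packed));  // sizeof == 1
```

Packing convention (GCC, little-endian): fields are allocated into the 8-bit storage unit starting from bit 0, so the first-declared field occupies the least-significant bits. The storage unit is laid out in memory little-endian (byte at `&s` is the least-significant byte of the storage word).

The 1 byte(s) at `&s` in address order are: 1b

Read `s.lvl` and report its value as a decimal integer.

2

[0]=0x1b (little-endian) → word 0x1b
ver:2 @ bit 0 → (0x1b>>0)&0x3 = 0x3
lvl:2 @ bit 2 → (0x1b>>2)&0x3 = 0x2  ←
prio:1 @ bit 4 → (0x1b>>4)&0x1 = 0x1
slot:1 @ bit 5 → (0x1b>>5)&0x1 = 0x0
rsvd:1 @ bit 6 → (0x1b>>6)&0x1 = 0x0
len:1 @ bit 7 → (0x1b>>7)&0x1 = 0x0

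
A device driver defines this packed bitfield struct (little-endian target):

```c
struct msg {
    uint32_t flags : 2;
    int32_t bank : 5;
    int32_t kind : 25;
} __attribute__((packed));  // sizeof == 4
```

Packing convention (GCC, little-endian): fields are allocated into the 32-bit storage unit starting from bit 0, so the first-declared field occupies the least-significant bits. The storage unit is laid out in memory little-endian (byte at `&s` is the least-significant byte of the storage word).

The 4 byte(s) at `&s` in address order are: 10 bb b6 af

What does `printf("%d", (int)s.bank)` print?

[0]=0x10 [1]=0xbb [2]=0xb6 [3]=0xaf (little-endian) → word 0xafb6bb10
flags:2 @ bit 0 → (0xafb6bb10>>0)&0x3 = 0x0
bank:5 @ bit 2 → (0xafb6bb10>>2)&0x1f = 0x4  ←
kind:25 @ bit 7 → (0xafb6bb10>>7)&0x1ffffff = 0x15f6d76
bank signed 5b, MSB=0: value = 4

4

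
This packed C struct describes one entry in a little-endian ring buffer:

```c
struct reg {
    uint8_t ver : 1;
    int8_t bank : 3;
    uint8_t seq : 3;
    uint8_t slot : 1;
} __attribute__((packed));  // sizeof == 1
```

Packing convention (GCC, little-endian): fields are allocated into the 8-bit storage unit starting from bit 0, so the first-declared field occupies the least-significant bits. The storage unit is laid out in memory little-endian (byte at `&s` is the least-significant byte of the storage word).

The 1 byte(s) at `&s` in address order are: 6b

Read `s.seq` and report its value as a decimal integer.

6

[0]=0x6b (little-endian) → word 0x6b
ver:1 @ bit 0 → (0x6b>>0)&0x1 = 0x1
bank:3 @ bit 1 → (0x6b>>1)&0x7 = 0x5
seq:3 @ bit 4 → (0x6b>>4)&0x7 = 0x6  ←
slot:1 @ bit 7 → (0x6b>>7)&0x1 = 0x0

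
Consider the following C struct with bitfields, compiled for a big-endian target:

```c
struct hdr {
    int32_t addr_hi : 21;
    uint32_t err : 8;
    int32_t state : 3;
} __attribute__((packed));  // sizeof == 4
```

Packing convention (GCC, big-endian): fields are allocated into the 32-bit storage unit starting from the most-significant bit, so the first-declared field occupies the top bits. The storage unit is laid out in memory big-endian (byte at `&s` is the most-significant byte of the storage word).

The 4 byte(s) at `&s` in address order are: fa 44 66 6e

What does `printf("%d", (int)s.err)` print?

205

[0]=0xfa [1]=0x44 [2]=0x66 [3]=0x6e (big-endian) → word 0xfa44666e
addr_hi:21 @ bit 11 → (0xfa44666e>>11)&0x1fffff = 0x1f488c
err:8 @ bit 3 → (0xfa44666e>>3)&0xff = 0xcd  ←
state:3 @ bit 0 → (0xfa44666e>>0)&0x7 = 0x6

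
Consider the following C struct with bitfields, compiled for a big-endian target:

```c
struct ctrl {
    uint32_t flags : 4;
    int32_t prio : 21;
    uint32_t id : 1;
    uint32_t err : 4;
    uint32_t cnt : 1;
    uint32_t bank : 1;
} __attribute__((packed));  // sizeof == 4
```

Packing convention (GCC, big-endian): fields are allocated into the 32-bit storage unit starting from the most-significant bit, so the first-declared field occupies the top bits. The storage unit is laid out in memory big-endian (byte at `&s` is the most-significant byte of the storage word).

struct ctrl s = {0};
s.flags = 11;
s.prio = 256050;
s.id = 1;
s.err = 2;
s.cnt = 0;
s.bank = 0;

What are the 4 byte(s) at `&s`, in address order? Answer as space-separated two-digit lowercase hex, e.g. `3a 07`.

flags (4b) val=11 bits=0xb at bit 28: 0xb0000000
prio (21b) val=256050 bits=0x3e832 at bit 7: 0xb1f41900
id (1b) val=1 bits=0x1 at bit 6: 0xb1f41940
err (4b) val=2 bits=0x2 at bit 2: 0xb1f41948
cnt (1b) val=0 bits=0x0 at bit 1: 0xb1f41948
bank (1b) val=0 bits=0x0 at bit 0: 0xb1f41948
word = 0xb1f41948 → big-endian bytes:
  [0]=0xb1  [1]=0xf4  [2]=0x19  [3]=0x48

b1 f4 19 48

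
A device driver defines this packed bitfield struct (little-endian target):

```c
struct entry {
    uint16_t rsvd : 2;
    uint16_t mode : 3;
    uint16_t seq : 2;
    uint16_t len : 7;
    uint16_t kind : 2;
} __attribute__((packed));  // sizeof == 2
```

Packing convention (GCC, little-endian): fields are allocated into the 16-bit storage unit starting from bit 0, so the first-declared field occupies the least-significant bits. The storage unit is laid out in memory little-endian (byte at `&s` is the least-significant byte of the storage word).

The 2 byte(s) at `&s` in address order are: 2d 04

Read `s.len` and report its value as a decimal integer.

8

[0]=0x2d [1]=0x04 (little-endian) → word 0x042d
rsvd [0+:2] = (word>>0) & 0x3 = 1
mode [2+:3] = (word>>2) & 0x7 = 3
seq [5+:2] = (word>>5) & 0x3 = 1
len [7+:7] = (word>>7) & 0x7f = 8  ←
kind [14+:2] = (word>>14) & 0x3 = 0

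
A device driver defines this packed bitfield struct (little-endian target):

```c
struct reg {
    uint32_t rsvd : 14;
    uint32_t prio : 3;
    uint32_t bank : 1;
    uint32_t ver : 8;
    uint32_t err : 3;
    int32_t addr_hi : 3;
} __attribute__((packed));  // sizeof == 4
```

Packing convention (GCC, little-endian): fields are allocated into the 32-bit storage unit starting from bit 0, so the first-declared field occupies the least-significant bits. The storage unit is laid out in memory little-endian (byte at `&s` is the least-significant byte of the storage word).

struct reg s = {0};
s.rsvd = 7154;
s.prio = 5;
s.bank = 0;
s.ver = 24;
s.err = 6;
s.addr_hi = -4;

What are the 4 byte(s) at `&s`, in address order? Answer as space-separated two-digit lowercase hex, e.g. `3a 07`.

rsvd (14b) val=7154 bits=0x1bf2 at bit 0: 0x00001bf2
prio (3b) val=5 bits=0x5 at bit 14: 0x00015bf2
bank (1b) val=0 bits=0x0 at bit 17: 0x00015bf2
ver (8b) val=24 bits=0x18 at bit 18: 0x00615bf2
err (3b) val=6 bits=0x6 at bit 26: 0x18615bf2
addr_hi (3b) val=-4 bits=0x4 at bit 29: 0x98615bf2
word = 0x98615bf2 → little-endian bytes:
  [0]=0xf2  [1]=0x5b  [2]=0x61  [3]=0x98

f2 5b 61 98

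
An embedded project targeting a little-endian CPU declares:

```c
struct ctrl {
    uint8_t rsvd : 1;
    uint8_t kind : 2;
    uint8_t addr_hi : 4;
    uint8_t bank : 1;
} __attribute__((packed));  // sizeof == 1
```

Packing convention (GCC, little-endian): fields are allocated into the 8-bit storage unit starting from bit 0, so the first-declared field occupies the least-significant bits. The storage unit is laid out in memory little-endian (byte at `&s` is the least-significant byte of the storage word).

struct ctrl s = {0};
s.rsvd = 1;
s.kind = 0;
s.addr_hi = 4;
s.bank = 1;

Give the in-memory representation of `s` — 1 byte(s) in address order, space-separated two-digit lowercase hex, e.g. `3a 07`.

a1

rsvd:1 = 1 → 0x1 << 0 → word 0x01
kind:2 = 0 → 0x0 << 1 → word 0x01
addr_hi:4 = 4 → 0x4 << 3 → word 0x21
bank:1 = 1 → 0x1 << 7 → word 0xa1
word = 0xa1 → little-endian bytes:
  [0]=0xa1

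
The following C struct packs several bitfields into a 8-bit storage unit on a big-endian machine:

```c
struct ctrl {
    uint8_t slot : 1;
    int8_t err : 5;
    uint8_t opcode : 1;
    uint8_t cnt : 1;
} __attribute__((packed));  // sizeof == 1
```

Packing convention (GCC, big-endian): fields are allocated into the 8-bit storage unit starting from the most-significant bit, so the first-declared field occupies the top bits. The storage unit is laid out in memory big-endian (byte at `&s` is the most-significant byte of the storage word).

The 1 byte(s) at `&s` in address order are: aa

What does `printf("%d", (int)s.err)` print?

10

[0]=0xaa (big-endian) → word 0xaa
slot:1 @ bit 7 → (0xaa>>7)&0x1 = 0x1
err:5 @ bit 2 → (0xaa>>2)&0x1f = 0xa  ←
opcode:1 @ bit 1 → (0xaa>>1)&0x1 = 0x1
cnt:1 @ bit 0 → (0xaa>>0)&0x1 = 0x0
err signed 5b, MSB=0: value = 10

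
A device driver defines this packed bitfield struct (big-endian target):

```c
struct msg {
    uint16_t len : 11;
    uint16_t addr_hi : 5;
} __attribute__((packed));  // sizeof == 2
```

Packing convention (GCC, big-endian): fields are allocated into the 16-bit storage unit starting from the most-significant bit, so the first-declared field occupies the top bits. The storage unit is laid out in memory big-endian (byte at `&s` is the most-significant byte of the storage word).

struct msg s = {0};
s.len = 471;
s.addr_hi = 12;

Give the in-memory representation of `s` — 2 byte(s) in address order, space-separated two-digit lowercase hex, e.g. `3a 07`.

3a ec

len:11 = 471 → 0x1d7 << 5 → word 0x3ae0
addr_hi:5 = 12 → 0xc << 0 → word 0x3aec
word = 0x3aec → big-endian bytes:
  [0]=0x3a  [1]=0xec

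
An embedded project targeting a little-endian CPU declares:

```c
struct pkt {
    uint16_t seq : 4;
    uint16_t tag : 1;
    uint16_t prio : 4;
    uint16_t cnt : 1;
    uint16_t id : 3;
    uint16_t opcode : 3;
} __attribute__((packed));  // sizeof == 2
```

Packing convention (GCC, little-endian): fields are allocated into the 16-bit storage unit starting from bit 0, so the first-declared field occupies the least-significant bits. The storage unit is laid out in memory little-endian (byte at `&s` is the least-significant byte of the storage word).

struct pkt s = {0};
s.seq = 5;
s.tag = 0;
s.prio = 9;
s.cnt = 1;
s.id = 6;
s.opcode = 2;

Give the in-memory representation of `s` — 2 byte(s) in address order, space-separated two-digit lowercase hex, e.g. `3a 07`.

25 5b

seq:4 = 5 → 0x5 << 0 → word 0x0005
tag:1 = 0 → 0x0 << 4 → word 0x0005
prio:4 = 9 → 0x9 << 5 → word 0x0125
cnt:1 = 1 → 0x1 << 9 → word 0x0325
id:3 = 6 → 0x6 << 10 → word 0x1b25
opcode:3 = 2 → 0x2 << 13 → word 0x5b25
word = 0x5b25 → little-endian bytes:
  [0]=0x25  [1]=0x5b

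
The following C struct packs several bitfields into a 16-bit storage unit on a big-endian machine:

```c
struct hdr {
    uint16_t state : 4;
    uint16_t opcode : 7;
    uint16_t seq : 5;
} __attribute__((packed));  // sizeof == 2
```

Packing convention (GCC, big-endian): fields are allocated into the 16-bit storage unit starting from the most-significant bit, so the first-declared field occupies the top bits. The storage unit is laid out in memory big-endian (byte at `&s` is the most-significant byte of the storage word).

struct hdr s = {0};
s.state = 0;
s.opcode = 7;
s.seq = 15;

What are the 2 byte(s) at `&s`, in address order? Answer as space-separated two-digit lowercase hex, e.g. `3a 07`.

state:4 = 0 → 0x0 << 12 → word 0x0000
opcode:7 = 7 → 0x7 << 5 → word 0x00e0
seq:5 = 15 → 0xf << 0 → word 0x00ef
word = 0x00ef → big-endian bytes:
  [0]=0x00  [1]=0xef

00 ef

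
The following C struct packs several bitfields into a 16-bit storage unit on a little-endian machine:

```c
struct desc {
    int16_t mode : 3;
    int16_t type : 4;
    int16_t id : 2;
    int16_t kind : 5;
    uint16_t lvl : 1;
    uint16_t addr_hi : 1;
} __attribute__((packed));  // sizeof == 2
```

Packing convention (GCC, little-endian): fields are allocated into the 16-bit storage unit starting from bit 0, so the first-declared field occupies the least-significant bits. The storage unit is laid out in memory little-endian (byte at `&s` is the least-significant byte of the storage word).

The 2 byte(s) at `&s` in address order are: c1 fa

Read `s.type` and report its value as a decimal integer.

-8

[0]=0xc1 [1]=0xfa (little-endian) → word 0xfac1
mode [0+:3] = (word>>0) & 0x7 = 1
type [3+:4] = (word>>3) & 0xf = 8  ←
id [7+:2] = (word>>7) & 0x3 = 1
kind [9+:5] = (word>>9) & 0x1f = 29
lvl [14+:1] = (word>>14) & 0x1 = 1
addr_hi [15+:1] = (word>>15) & 0x1 = 1
type signed 4b, MSB=1: 8 - 16 = -8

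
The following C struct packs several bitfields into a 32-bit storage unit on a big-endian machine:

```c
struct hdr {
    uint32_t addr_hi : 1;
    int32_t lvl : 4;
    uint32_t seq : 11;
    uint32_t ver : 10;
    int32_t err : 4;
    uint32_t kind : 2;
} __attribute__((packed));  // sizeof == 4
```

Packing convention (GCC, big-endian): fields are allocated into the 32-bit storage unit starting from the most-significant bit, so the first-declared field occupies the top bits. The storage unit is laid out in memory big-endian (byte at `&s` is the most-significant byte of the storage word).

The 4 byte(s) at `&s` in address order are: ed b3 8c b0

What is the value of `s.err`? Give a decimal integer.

-4

[0]=0xed [1]=0xb3 [2]=0x8c [3]=0xb0 (big-endian) → word 0xedb38cb0
addr_hi:1 @ bit 31 → (0xedb38cb0>>31)&0x1 = 0x1
lvl:4 @ bit 27 → (0xedb38cb0>>27)&0xf = 0xd
seq:11 @ bit 16 → (0xedb38cb0>>16)&0x7ff = 0x5b3
ver:10 @ bit 6 → (0xedb38cb0>>6)&0x3ff = 0x232
err:4 @ bit 2 → (0xedb38cb0>>2)&0xf = 0xc  ←
kind:2 @ bit 0 → (0xedb38cb0>>0)&0x3 = 0x0
err signed 4b, MSB=1: 12 - 16 = -4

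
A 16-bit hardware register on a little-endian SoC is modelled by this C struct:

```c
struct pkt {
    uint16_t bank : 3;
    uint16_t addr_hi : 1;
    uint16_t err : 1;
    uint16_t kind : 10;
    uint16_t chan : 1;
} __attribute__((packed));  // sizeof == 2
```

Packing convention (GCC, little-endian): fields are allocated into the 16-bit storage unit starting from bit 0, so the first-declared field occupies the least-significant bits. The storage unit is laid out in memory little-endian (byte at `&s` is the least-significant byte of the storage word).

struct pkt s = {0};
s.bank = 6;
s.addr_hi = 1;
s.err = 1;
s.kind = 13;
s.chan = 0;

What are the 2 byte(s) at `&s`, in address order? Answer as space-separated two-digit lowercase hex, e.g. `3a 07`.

bank (3b) val=6 bits=0x6 at bit 0: 0x0006
addr_hi (1b) val=1 bits=0x1 at bit 3: 0x000e
err (1b) val=1 bits=0x1 at bit 4: 0x001e
kind (10b) val=13 bits=0xd at bit 5: 0x01be
chan (1b) val=0 bits=0x0 at bit 15: 0x01be
word = 0x01be → little-endian bytes:
  [0]=0xbe  [1]=0x01

be 01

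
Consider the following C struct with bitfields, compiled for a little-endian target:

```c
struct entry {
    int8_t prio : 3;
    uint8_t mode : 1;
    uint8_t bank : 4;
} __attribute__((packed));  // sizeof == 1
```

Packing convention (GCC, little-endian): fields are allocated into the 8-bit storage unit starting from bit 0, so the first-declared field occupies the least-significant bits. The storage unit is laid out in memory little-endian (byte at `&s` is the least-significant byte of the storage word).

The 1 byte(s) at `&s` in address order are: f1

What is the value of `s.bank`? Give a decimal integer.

15

[0]=0xf1 (little-endian) → word 0xf1
prio [0+:3] = (word>>0) & 0x7 = 1
mode [3+:1] = (word>>3) & 0x1 = 0
bank [4+:4] = (word>>4) & 0xf = 15  ←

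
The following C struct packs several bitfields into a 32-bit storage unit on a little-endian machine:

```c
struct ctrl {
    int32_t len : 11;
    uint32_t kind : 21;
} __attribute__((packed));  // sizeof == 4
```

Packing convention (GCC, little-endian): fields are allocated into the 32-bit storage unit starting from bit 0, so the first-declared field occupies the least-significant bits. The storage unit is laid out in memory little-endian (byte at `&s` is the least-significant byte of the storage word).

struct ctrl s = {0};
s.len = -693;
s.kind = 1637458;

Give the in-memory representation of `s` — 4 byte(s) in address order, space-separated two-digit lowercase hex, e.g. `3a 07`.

4b 95 e2 c7

len (11b) val=-693 bits=0x54b at bit 0: 0x0000054b
kind (21b) val=1637458 bits=0x18fc52 at bit 11: 0xc7e2954b
word = 0xc7e2954b → little-endian bytes:
  [0]=0x4b  [1]=0x95  [2]=0xe2  [3]=0xc7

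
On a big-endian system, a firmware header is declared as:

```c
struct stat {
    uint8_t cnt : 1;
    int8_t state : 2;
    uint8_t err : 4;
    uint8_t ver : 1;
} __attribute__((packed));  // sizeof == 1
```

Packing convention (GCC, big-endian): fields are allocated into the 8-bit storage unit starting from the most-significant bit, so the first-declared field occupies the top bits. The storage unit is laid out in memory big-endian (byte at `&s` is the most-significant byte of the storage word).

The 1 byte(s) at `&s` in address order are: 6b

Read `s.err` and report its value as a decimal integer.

[0]=0x6b (big-endian) → word 0x6b
cnt [7+:1] = (word>>7) & 0x1 = 0
state [5+:2] = (word>>5) & 0x3 = 3
err [1+:4] = (word>>1) & 0xf = 5  ←
ver [0+:1] = (word>>0) & 0x1 = 1

5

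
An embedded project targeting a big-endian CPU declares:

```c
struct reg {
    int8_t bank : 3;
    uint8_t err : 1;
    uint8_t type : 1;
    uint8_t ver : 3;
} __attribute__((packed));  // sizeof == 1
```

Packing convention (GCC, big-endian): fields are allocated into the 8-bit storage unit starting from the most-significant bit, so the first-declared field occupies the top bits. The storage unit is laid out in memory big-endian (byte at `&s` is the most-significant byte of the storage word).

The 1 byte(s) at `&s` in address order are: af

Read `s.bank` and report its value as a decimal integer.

-3

[0]=0xaf (big-endian) → word 0xaf
bank [5+:3] = (word>>5) & 0x7 = 5  ←
err [4+:1] = (word>>4) & 0x1 = 0
type [3+:1] = (word>>3) & 0x1 = 1
ver [0+:3] = (word>>0) & 0x7 = 7
bank signed 3b, MSB=1: 5 - 8 = -3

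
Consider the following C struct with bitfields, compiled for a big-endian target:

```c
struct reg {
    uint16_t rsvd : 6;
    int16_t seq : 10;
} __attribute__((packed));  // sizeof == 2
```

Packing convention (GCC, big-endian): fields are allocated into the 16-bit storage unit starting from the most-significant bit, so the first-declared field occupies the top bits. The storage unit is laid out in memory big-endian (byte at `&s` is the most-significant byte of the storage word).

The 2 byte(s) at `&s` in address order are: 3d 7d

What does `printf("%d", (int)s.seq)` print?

381

[0]=0x3d [1]=0x7d (big-endian) → word 0x3d7d
rsvd [10+:6] = (word>>10) & 0x3f = 15
seq [0+:10] = (word>>0) & 0x3ff = 381  ←
seq signed 10b, MSB=0: value = 381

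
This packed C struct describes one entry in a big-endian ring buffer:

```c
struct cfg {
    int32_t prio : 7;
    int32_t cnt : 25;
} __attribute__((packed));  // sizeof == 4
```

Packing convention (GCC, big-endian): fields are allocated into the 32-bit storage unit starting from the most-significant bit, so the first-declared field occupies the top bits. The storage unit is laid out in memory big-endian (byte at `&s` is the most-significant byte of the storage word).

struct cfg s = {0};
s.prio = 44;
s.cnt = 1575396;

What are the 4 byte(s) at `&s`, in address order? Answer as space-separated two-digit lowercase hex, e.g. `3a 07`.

prio (7b) val=44 bits=0x2c at bit 25: 0x58000000
cnt (25b) val=1575396 bits=0x1809e4 at bit 0: 0x581809e4
word = 0x581809e4 → big-endian bytes:
  [0]=0x58  [1]=0x18  [2]=0x09  [3]=0xe4

58 18 09 e4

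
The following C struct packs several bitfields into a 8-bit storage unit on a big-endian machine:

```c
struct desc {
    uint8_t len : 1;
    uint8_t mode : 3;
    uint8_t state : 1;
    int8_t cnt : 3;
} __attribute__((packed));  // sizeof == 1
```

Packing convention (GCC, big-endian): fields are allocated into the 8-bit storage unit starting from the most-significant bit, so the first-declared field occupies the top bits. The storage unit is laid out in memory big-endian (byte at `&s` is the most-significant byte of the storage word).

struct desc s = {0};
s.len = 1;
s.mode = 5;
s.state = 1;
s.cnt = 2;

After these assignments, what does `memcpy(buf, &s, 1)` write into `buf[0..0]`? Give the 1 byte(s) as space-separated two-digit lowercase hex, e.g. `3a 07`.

[7+:1] len=1 & 0x1 = 0x1; word=0x80
[4+:3] mode=5 & 0x7 = 0x5; word=0xd0
[3+:1] state=1 & 0x1 = 0x1; word=0xd8
[0+:3] cnt=2 & 0x7 = 0x2; word=0xda
word = 0xda → big-endian bytes:
  [0]=0xda

da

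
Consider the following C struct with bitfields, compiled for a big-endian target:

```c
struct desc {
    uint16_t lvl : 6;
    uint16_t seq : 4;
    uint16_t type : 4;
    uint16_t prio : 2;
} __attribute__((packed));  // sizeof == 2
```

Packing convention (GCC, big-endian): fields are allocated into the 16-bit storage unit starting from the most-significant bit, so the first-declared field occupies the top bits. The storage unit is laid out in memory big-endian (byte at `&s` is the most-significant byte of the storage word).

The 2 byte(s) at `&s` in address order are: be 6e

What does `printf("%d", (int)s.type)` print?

11

[0]=0xbe [1]=0x6e (big-endian) → word 0xbe6e
lvl [10+:6] = (word>>10) & 0x3f = 47
seq [6+:4] = (word>>6) & 0xf = 9
type [2+:4] = (word>>2) & 0xf = 11  ←
prio [0+:2] = (word>>0) & 0x3 = 2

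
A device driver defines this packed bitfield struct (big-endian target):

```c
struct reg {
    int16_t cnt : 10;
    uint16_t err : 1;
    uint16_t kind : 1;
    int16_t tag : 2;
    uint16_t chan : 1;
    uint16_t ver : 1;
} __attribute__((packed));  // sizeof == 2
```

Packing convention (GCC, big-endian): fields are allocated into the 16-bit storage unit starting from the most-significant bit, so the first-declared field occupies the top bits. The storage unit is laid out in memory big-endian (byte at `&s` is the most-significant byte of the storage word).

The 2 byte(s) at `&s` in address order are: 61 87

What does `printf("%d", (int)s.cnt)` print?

[0]=0x61 [1]=0x87 (big-endian) → word 0x6187
cnt:10 @ bit 6 → (0x6187>>6)&0x3ff = 0x186  ←
err:1 @ bit 5 → (0x6187>>5)&0x1 = 0x0
kind:1 @ bit 4 → (0x6187>>4)&0x1 = 0x0
tag:2 @ bit 2 → (0x6187>>2)&0x3 = 0x1
chan:1 @ bit 1 → (0x6187>>1)&0x1 = 0x1
ver:1 @ bit 0 → (0x6187>>0)&0x1 = 0x1
cnt signed 10b, MSB=0: value = 390

390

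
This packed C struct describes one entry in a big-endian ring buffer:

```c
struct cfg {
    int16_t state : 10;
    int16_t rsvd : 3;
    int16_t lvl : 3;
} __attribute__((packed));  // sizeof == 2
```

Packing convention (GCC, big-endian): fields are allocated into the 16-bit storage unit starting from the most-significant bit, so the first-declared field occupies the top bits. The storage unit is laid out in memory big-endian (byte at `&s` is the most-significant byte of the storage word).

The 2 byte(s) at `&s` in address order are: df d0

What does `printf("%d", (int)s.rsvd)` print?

2

[0]=0xdf [1]=0xd0 (big-endian) → word 0xdfd0
state:10 @ bit 6 → (0xdfd0>>6)&0x3ff = 0x37f
rsvd:3 @ bit 3 → (0xdfd0>>3)&0x7 = 0x2  ←
lvl:3 @ bit 0 → (0xdfd0>>0)&0x7 = 0x0
rsvd signed 3b, MSB=0: value = 2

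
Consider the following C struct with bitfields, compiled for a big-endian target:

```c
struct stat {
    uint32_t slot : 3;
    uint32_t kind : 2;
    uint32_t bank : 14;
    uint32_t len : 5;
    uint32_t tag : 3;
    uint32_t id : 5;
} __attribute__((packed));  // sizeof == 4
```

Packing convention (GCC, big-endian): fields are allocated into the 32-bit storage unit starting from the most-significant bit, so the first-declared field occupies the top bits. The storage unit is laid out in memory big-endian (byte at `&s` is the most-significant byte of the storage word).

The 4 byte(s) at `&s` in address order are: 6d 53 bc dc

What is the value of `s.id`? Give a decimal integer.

[0]=0x6d [1]=0x53 [2]=0xbc [3]=0xdc (big-endian) → word 0x6d53bcdc
slot:3 @ bit 29 → (0x6d53bcdc>>29)&0x7 = 0x3
kind:2 @ bit 27 → (0x6d53bcdc>>27)&0x3 = 0x1
bank:14 @ bit 13 → (0x6d53bcdc>>13)&0x3fff = 0x2a9d
len:5 @ bit 8 → (0x6d53bcdc>>8)&0x1f = 0x1c
tag:3 @ bit 5 → (0x6d53bcdc>>5)&0x7 = 0x6
id:5 @ bit 0 → (0x6d53bcdc>>0)&0x1f = 0x1c  ←

28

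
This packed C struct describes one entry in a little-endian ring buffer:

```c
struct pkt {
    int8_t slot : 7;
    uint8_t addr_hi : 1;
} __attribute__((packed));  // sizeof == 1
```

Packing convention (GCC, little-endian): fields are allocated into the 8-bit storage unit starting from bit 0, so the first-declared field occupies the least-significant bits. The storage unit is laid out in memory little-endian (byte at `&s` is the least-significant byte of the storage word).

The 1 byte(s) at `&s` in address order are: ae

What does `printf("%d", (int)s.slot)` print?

46

[0]=0xae (little-endian) → word 0xae
slot [0+:7] = (word>>0) & 0x7f = 46  ←
addr_hi [7+:1] = (word>>7) & 0x1 = 1
slot signed 7b, MSB=0: value = 46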